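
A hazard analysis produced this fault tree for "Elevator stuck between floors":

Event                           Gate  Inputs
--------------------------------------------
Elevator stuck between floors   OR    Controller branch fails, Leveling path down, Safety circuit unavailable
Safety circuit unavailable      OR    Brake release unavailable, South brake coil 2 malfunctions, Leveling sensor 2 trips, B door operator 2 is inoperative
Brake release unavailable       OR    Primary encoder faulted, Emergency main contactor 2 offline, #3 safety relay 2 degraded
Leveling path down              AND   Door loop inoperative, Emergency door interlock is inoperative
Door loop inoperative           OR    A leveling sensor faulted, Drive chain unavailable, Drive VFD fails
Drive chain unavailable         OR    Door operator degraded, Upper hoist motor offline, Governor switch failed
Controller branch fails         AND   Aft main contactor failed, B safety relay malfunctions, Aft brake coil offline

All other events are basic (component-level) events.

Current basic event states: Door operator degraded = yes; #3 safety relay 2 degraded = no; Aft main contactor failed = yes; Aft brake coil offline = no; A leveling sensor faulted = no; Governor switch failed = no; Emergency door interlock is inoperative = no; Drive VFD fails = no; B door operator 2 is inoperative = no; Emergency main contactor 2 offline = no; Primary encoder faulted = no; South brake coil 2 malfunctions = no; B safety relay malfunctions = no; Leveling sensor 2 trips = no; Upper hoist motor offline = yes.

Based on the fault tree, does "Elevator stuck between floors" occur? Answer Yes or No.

No

Controller branch fails [AND]: Aft main contactor failed=occurs, B safety relay malfunctions=not, Aft brake coil offline=not → not all inputs occur → does not occur.
Drive chain unavailable [OR]: Door operator degraded=occurs, Upper hoist motor offline=occurs, Governor switch failed=not → at least one input occurs → occurs.
Door loop inoperative [OR]: A leveling sensor faulted=not, Drive chain unavailable=occurs, Drive VFD fails=not → at least one input occurs → occurs.
Leveling path down [AND]: Door loop inoperative=occurs, Emergency door interlock is inoperative=not → not all inputs occur → does not occur.
Brake release unavailable [OR]: Primary encoder faulted=not, Emergency main contactor 2 offline=not, #3 safety relay 2 degraded=not → no input occurs → does not occur.
Safety circuit unavailable [OR]: Brake release unavailable=not, South brake coil 2 malfunctions=not, Leveling sensor 2 trips=not, B door operator 2 is inoperative=not → no input occurs → does not occur.
Elevator stuck between floors [OR]: Controller branch fails=not, Leveling path down=not, Safety circuit unavailable=not → no input occurs → does not occur.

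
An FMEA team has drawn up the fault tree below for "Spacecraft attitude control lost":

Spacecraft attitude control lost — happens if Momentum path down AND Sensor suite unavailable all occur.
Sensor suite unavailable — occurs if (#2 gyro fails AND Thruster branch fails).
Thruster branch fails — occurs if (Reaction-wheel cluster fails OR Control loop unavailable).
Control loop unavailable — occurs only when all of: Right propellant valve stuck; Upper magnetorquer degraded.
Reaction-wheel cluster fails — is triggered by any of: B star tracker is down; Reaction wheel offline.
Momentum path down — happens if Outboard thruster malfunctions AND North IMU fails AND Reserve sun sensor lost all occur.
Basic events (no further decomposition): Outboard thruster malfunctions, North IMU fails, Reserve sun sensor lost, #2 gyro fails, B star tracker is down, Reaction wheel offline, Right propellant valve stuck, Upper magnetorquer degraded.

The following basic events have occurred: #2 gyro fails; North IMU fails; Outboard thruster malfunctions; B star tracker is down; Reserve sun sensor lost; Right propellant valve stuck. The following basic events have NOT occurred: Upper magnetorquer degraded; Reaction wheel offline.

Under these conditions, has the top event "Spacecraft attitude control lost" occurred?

Momentum path down [AND]: Outboard thruster malfunctions=occurs, North IMU fails=occurs, Reserve sun sensor lost=occurs → all inputs occur → occurs.
Reaction-wheel cluster fails [OR]: B star tracker is down=occurs, Reaction wheel offline=not → at least one input occurs → occurs.
Control loop unavailable [AND]: Right propellant valve stuck=occurs, Upper magnetorquer degraded=not → not all inputs occur → does not occur.
Thruster branch fails [OR]: Reaction-wheel cluster fails=occurs, Control loop unavailable=not → at least one input occurs → occurs.
Sensor suite unavailable [AND]: #2 gyro fails=occurs, Thruster branch fails=occurs → all inputs occur → occurs.
Spacecraft attitude control lost [AND]: Momentum path down=occurs, Sensor suite unavailable=occurs → all inputs occur → occurs.

Yes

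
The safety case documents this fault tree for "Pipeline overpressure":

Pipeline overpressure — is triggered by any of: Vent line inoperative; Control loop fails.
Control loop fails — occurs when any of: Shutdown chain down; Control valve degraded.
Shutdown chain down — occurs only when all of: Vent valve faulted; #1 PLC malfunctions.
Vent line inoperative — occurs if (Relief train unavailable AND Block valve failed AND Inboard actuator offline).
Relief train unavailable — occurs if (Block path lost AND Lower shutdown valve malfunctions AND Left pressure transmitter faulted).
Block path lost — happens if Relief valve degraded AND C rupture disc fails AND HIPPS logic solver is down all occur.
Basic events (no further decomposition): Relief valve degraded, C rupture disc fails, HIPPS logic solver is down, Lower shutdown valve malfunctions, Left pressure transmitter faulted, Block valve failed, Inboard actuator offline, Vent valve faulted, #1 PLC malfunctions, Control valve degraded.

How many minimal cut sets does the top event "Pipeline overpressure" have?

Block path lost [AND]: one cut set from each child combined → 1 × 1 × 1 = 1 cut set(s).
Relief train unavailable [AND]: one cut set from each child combined → 1 × 1 × 1 = 1 cut set(s).
Vent line inoperative [AND]: one cut set from each child combined → 1 × 1 × 1 = 1 cut set(s).
Shutdown chain down [AND]: one cut set from each child combined → 1 × 1 = 1 cut set(s).
Control loop fails [OR]: union of children's cut sets → 2 cut set(s).
Pipeline overpressure [OR]: union of children's cut sets → 3 cut set(s).
Minimal cut sets: {Block valve failed, C rupture disc fails, HIPPS logic solver is down, Inboard actuator offline, Left pressure transmitter faulted, Lower shutdown valve malfunctions, Relief valve degraded}; {#1 PLC malfunctions, Vent valve faulted}; {Control valve degraded}.

3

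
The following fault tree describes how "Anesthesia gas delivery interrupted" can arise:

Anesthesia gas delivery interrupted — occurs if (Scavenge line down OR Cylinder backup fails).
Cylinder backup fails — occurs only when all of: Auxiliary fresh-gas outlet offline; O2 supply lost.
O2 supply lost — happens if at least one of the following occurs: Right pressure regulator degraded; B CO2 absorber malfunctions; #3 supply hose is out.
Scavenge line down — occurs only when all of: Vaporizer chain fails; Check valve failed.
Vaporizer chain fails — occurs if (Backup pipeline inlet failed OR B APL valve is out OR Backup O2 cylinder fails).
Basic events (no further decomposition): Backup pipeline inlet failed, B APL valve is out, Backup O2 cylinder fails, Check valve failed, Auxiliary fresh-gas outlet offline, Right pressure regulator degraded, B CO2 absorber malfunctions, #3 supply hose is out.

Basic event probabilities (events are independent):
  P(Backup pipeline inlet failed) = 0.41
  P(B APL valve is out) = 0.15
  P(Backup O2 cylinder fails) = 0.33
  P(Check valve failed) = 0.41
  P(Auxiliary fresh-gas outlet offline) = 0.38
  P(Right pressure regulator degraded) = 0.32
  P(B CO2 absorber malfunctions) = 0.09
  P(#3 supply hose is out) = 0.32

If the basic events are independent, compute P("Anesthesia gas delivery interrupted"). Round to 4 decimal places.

P(Vaporizer chain fails) [OR] = 1 − (1−0.41) × (1−0.15) × (1−0.33) = 0.663995
P(Scavenge line down) [AND] = 0.663995 × 0.41 = 0.272238
P(O2 supply lost) [OR] = 1 − (1−0.32) × (1−0.09) × (1−0.32) = 0.579216
P(Cylinder backup fails) [AND] = 0.38 × 0.579216 = 0.220102
P(Anesthesia gas delivery interrupted) [OR] = 1 − (1−0.272238) × (1−0.220102) = 0.432420
Rounded to 4 decimal places: P(Anesthesia gas delivery interrupted) ≈ 0.4324.

0.4324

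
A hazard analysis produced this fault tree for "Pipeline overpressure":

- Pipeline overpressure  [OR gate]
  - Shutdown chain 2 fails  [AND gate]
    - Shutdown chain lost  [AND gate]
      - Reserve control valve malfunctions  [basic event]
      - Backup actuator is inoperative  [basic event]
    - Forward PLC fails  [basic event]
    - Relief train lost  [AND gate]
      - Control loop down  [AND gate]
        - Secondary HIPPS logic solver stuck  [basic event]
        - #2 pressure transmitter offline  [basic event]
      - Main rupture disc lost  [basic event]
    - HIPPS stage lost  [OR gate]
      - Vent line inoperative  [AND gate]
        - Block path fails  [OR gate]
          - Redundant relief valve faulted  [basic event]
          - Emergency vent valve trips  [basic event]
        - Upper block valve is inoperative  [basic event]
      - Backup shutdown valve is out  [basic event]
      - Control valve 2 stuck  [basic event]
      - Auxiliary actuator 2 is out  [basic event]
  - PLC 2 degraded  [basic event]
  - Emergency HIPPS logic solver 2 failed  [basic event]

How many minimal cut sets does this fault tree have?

Shutdown chain lost [AND]: one cut set from each child combined → 1 × 1 = 1 cut set(s).
Control loop down [AND]: one cut set from each child combined → 1 × 1 = 1 cut set(s).
Relief train lost [AND]: one cut set from each child combined → 1 × 1 = 1 cut set(s).
Block path fails [OR]: union of children's cut sets → 2 cut set(s).
Vent line inoperative [AND]: one cut set from each child combined → 2 × 1 = 2 cut set(s).
HIPPS stage lost [OR]: union of children's cut sets → 5 cut set(s).
Shutdown chain 2 fails [AND]: one cut set from each child combined → 1 × 1 × 1 × 5 = 5 cut set(s).
Pipeline overpressure [OR]: union of children's cut sets → 7 cut set(s).
Minimal cut sets: {#2 pressure transmitter offline, Backup actuator is inoperative, Forward PLC fails, Main rupture disc lost, Redundant relief valve faulted, Reserve control valve malfunctions, Secondary HIPPS logic solver stuck, Upper block valve is inoperative}; {#2 pressure transmitter offline, Backup actuator is inoperative, Emergency vent valve trips, Forward PLC fails, Main rupture disc lost, Reserve control valve malfunctions, Secondary HIPPS logic solver stuck, Upper block valve is inoperative}; {#2 pressure transmitter offline, Backup actuator is inoperative, Backup shutdown valve is out, Forward PLC fails, Main rupture disc lost, Reserve control valve malfunctions, Secondary HIPPS logic solver stuck}; {#2 pressure transmitter offline, Backup actuator is inoperative, Control valve 2 stuck, Forward PLC fails, Main rupture disc lost, Reserve control valve malfunctions, Secondary HIPPS logic solver stuck}; {#2 pressure transmitter offline, Auxiliary actuator 2 is out, Backup actuator is inoperative, Forward PLC fails, Main rupture disc lost, Reserve control valve malfunctions, Secondary HIPPS logic solver stuck}; {PLC 2 degraded}; {Emergency HIPPS logic solver 2 failed}.

7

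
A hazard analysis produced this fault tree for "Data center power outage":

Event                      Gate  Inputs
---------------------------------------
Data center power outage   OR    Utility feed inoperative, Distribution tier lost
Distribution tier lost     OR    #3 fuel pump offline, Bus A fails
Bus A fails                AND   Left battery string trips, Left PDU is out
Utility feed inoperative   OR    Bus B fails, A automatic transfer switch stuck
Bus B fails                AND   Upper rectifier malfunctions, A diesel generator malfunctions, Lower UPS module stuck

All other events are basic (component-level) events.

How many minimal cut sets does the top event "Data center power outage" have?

4

Bus B fails [AND]: one cut set from each child combined → 1 × 1 × 1 = 1 cut set(s).
Utility feed inoperative [OR]: union of children's cut sets → 2 cut set(s).
Bus A fails [AND]: one cut set from each child combined → 1 × 1 = 1 cut set(s).
Distribution tier lost [OR]: union of children's cut sets → 2 cut set(s).
Data center power outage [OR]: union of children's cut sets → 4 cut set(s).
Minimal cut sets: {A diesel generator malfunctions, Lower UPS module stuck, Upper rectifier malfunctions}; {A automatic transfer switch stuck}; {#3 fuel pump offline}; {Left PDU is out, Left battery string trips}.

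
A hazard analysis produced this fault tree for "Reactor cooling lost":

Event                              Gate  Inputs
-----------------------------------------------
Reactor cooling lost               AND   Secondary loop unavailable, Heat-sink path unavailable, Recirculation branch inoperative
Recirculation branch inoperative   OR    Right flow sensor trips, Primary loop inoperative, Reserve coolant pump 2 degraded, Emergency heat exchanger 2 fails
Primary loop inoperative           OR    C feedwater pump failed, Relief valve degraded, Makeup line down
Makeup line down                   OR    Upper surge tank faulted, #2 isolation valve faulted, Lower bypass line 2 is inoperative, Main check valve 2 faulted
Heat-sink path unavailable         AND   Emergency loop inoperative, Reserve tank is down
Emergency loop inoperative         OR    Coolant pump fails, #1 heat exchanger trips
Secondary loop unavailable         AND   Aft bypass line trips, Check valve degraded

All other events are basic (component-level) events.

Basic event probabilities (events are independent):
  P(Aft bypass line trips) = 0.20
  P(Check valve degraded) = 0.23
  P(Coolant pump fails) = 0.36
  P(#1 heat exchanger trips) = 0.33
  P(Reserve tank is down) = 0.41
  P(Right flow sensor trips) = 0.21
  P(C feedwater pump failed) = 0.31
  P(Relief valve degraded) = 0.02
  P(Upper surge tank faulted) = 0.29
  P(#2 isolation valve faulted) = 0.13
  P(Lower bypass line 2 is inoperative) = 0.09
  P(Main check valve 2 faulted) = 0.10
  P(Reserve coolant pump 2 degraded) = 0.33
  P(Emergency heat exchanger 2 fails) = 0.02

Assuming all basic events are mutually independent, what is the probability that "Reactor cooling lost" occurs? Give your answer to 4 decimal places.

P(Secondary loop unavailable) [AND] = 0.20 × 0.23 = 0.046000
P(Emergency loop inoperative) [OR] = 1 − (1−0.36) × (1−0.33) = 0.571200
P(Heat-sink path unavailable) [AND] = 0.571200 × 0.41 = 0.234192
P(Makeup line down) [OR] = 1 − (1−0.29) × (1−0.13) × (1−0.09) × (1−0.10) = 0.494104
P(Primary loop inoperative) [OR] = 1 − (1−0.31) × (1−0.02) × (1−0.494104) = 0.657913
P(Recirculation branch inoperative) [OR] = 1 − (1−0.21) × (1−0.657913) × (1−0.33) × (1−0.02) = 0.822555
P(Reactor cooling lost) [AND] = 0.046000 × 0.234192 × 0.822555 = 0.008861
Rounded to 4 decimal places: P(Reactor cooling lost) ≈ 0.0089.

0.0089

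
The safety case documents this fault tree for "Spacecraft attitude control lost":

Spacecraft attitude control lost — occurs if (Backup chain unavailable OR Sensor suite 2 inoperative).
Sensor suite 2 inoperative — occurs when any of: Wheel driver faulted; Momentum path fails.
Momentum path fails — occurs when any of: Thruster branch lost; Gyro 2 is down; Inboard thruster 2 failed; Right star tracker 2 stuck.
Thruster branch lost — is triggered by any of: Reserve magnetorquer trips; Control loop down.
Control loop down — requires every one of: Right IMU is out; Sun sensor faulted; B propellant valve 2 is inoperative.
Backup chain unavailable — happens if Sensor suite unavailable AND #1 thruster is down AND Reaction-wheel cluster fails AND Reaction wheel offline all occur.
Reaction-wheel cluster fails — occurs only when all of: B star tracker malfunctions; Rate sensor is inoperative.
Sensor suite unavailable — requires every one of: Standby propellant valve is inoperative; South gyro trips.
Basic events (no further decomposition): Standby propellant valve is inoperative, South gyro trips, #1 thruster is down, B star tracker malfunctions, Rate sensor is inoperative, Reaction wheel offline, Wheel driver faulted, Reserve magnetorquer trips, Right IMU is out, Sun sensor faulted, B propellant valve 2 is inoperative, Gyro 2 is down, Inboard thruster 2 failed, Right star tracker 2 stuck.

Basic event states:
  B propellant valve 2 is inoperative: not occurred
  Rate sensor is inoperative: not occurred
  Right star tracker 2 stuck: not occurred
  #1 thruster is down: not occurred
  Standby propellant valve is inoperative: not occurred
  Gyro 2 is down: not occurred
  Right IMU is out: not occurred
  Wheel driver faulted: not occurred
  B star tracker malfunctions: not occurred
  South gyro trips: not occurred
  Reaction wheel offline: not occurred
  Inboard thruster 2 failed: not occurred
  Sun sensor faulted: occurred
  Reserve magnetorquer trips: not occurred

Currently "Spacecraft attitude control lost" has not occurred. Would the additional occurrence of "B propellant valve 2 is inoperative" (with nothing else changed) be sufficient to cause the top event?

No

Counterfactual: set "B propellant valve 2 is inoperative" to occurred.
Sensor suite unavailable [AND]: Standby propellant valve is inoperative=not, South gyro trips=not → not all inputs occur → does not occur.
Reaction-wheel cluster fails [AND]: B star tracker malfunctions=not, Rate sensor is inoperative=not → not all inputs occur → does not occur.
Backup chain unavailable [AND]: Sensor suite unavailable=not, #1 thruster is down=not, Reaction-wheel cluster fails=not, Reaction wheel offline=not → not all inputs occur → does not occur.
Control loop down [AND]: Right IMU is out=not, Sun sensor faulted=occurs, B propellant valve 2 is inoperative=occurs → not all inputs occur → does not occur.
Thruster branch lost [OR]: Reserve magnetorquer trips=not, Control loop down=not → no input occurs → does not occur.
Momentum path fails [OR]: Thruster branch lost=not, Gyro 2 is down=not, Inboard thruster 2 failed=not, Right star tracker 2 stuck=not → no input occurs → does not occur.
Sensor suite 2 inoperative [OR]: Wheel driver faulted=not, Momentum path fails=not → no input occurs → does not occur.
Spacecraft attitude control lost [OR]: Backup chain unavailable=not, Sensor suite 2 inoperative=not → no input occurs → does not occur.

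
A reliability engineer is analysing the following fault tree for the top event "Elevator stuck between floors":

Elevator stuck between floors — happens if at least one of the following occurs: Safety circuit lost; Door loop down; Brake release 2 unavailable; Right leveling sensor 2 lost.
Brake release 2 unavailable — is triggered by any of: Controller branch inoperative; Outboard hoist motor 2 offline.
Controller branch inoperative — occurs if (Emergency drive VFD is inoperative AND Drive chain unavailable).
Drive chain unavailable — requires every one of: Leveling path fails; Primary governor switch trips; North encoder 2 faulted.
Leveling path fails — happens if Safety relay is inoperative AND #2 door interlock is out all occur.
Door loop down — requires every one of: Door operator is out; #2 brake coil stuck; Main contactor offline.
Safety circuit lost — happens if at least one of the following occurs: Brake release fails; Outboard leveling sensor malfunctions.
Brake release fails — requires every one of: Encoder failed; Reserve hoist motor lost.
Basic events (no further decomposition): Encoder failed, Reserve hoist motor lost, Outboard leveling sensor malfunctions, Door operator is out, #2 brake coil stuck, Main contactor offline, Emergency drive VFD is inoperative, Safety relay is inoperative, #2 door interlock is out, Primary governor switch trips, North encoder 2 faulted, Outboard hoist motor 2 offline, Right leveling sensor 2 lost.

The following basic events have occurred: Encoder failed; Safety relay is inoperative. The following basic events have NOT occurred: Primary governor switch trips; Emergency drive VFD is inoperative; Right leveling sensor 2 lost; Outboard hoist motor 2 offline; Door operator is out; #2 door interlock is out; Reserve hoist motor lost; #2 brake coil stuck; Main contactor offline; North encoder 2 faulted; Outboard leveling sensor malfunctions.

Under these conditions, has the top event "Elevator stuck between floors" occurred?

No

Brake release fails [AND]: Encoder failed=occurs, Reserve hoist motor lost=not → not all inputs occur → does not occur.
Safety circuit lost [OR]: Brake release fails=not, Outboard leveling sensor malfunctions=not → no input occurs → does not occur.
Door loop down [AND]: Door operator is out=not, #2 brake coil stuck=not, Main contactor offline=not → not all inputs occur → does not occur.
Leveling path fails [AND]: Safety relay is inoperative=occurs, #2 door interlock is out=not → not all inputs occur → does not occur.
Drive chain unavailable [AND]: Leveling path fails=not, Primary governor switch trips=not, North encoder 2 faulted=not → not all inputs occur → does not occur.
Controller branch inoperative [AND]: Emergency drive VFD is inoperative=not, Drive chain unavailable=not → not all inputs occur → does not occur.
Brake release 2 unavailable [OR]: Controller branch inoperative=not, Outboard hoist motor 2 offline=not → no input occurs → does not occur.
Elevator stuck between floors [OR]: Safety circuit lost=not, Door loop down=not, Brake release 2 unavailable=not, Right leveling sensor 2 lost=not → no input occurs → does not occur.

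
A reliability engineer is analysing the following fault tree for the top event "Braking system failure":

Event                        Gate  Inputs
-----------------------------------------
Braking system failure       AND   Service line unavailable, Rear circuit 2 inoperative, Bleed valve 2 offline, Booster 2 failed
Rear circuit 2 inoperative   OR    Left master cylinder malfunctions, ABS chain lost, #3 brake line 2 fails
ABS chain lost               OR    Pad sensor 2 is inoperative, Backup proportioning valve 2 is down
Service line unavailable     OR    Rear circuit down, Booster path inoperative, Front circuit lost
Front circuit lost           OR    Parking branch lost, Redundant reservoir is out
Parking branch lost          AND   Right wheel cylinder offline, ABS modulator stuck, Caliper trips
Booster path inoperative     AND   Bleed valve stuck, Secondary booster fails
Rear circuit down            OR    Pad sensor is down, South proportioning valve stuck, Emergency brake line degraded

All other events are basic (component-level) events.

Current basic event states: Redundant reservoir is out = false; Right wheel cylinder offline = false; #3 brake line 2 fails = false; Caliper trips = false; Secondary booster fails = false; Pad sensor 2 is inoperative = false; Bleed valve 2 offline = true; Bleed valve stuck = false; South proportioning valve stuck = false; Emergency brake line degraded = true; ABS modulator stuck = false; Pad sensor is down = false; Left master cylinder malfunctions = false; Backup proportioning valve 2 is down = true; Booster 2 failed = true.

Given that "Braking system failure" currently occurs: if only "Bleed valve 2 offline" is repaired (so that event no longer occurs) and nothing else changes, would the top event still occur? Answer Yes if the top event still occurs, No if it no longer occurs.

Counterfactual: set "Bleed valve 2 offline" to not occurred.
Rear circuit down [OR]: Pad sensor is down=not, South proportioning valve stuck=not, Emergency brake line degraded=occurs → at least one input occurs → occurs.
Booster path inoperative [AND]: Bleed valve stuck=not, Secondary booster fails=not → not all inputs occur → does not occur.
Parking branch lost [AND]: Right wheel cylinder offline=not, ABS modulator stuck=not, Caliper trips=not → not all inputs occur → does not occur.
Front circuit lost [OR]: Parking branch lost=not, Redundant reservoir is out=not → no input occurs → does not occur.
Service line unavailable [OR]: Rear circuit down=occurs, Booster path inoperative=not, Front circuit lost=not → at least one input occurs → occurs.
ABS chain lost [OR]: Pad sensor 2 is inoperative=not, Backup proportioning valve 2 is down=occurs → at least one input occurs → occurs.
Rear circuit 2 inoperative [OR]: Left master cylinder malfunctions=not, ABS chain lost=occurs, #3 brake line 2 fails=not → at least one input occurs → occurs.
Braking system failure [AND]: Service line unavailable=occurs, Rear circuit 2 inoperative=occurs, Bleed valve 2 offline=not, Booster 2 failed=occurs → not all inputs occur → does not occur.

No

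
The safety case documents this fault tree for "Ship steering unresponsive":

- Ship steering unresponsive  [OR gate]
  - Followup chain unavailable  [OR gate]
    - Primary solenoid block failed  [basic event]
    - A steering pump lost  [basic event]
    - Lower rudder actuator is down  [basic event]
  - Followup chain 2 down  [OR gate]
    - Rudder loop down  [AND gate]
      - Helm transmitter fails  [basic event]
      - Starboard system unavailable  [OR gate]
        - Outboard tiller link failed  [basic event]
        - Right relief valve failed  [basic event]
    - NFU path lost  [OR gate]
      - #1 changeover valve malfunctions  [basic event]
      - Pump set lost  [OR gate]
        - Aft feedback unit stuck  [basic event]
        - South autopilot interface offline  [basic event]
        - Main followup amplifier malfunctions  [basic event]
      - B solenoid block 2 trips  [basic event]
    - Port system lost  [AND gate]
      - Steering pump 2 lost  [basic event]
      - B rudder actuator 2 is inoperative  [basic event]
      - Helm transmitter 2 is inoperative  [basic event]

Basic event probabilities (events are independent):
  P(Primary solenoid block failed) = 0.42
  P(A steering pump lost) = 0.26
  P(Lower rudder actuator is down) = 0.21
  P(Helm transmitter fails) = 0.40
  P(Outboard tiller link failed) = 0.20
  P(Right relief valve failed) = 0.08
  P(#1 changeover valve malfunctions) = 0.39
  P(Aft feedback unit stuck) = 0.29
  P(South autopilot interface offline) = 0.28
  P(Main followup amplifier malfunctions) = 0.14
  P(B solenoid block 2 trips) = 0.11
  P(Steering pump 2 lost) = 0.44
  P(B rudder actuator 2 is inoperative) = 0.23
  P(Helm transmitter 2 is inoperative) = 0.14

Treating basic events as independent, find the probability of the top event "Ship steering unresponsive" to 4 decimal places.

0.9286

P(Followup chain unavailable) [OR] = 1 − (1−0.42) × (1−0.26) × (1−0.21) = 0.660932
P(Starboard system unavailable) [OR] = 1 − (1−0.20) × (1−0.08) = 0.264000
P(Rudder loop down) [AND] = 0.40 × 0.264000 = 0.105600
P(Pump set lost) [OR] = 1 − (1−0.29) × (1−0.28) × (1−0.14) = 0.560368
P(NFU path lost) [OR] = 1 − (1−0.39) × (1−0.560368) × (1−0.11) = 0.761324
P(Port system lost) [AND] = 0.44 × 0.23 × 0.14 = 0.014168
P(Followup chain 2 down) [OR] = 1 − (1−0.105600) × (1−0.761324) × (1−0.014168) = 0.789553
P(Ship steering unresponsive) [OR] = 1 − (1−0.660932) × (1−0.789553) = 0.928644
Rounded to 4 decimal places: P(Ship steering unresponsive) ≈ 0.9286.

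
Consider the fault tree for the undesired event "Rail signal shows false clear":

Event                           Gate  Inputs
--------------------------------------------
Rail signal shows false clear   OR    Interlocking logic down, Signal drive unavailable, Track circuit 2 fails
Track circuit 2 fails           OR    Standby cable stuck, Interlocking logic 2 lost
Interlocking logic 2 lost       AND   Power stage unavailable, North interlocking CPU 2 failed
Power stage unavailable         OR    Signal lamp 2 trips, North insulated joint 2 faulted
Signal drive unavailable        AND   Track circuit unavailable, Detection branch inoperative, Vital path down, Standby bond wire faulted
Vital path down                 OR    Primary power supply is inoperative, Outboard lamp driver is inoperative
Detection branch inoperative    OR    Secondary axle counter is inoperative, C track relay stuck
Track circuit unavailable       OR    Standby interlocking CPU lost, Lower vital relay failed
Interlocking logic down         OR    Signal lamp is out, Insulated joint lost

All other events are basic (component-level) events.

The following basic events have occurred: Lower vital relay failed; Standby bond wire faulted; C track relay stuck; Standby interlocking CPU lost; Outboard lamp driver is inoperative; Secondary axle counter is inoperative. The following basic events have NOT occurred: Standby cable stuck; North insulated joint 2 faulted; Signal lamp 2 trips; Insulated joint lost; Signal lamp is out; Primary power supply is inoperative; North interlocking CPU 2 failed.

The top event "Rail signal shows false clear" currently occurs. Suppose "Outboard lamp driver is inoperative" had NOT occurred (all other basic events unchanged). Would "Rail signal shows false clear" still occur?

No

Counterfactual: set "Outboard lamp driver is inoperative" to not occurred.
Interlocking logic down [OR]: Signal lamp is out=not, Insulated joint lost=not → no input occurs → does not occur.
Track circuit unavailable [OR]: Standby interlocking CPU lost=occurs, Lower vital relay failed=occurs → at least one input occurs → occurs.
Detection branch inoperative [OR]: Secondary axle counter is inoperative=occurs, C track relay stuck=occurs → at least one input occurs → occurs.
Vital path down [OR]: Primary power supply is inoperative=not, Outboard lamp driver is inoperative=not → no input occurs → does not occur.
Signal drive unavailable [AND]: Track circuit unavailable=occurs, Detection branch inoperative=occurs, Vital path down=not, Standby bond wire faulted=occurs → not all inputs occur → does not occur.
Power stage unavailable [OR]: Signal lamp 2 trips=not, North insulated joint 2 faulted=not → no input occurs → does not occur.
Interlocking logic 2 lost [AND]: Power stage unavailable=not, North interlocking CPU 2 failed=not → not all inputs occur → does not occur.
Track circuit 2 fails [OR]: Standby cable stuck=not, Interlocking logic 2 lost=not → no input occurs → does not occur.
Rail signal shows false clear [OR]: Interlocking logic down=not, Signal drive unavailable=not, Track circuit 2 fails=not → no input occurs → does not occur.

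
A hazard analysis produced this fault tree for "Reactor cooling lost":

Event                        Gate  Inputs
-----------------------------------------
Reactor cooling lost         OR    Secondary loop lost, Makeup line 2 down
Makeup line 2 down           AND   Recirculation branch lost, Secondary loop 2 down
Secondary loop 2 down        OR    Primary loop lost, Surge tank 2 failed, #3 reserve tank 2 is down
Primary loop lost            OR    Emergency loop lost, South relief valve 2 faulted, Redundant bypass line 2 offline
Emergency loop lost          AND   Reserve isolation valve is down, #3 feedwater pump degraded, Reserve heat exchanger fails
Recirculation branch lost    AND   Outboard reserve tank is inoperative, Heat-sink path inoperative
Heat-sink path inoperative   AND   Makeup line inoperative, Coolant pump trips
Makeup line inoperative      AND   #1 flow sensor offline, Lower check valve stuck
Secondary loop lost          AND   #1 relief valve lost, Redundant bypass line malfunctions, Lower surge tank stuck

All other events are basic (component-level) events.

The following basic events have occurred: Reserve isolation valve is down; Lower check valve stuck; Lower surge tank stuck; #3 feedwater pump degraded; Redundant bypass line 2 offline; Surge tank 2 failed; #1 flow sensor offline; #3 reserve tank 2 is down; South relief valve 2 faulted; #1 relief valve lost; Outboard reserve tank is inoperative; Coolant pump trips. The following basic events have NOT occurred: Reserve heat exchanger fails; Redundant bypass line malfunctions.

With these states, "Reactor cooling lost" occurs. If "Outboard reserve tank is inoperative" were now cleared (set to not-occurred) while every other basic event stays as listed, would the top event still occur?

No

Counterfactual: set "Outboard reserve tank is inoperative" to not occurred.
Secondary loop lost [AND]: #1 relief valve lost=occurs, Redundant bypass line malfunctions=not, Lower surge tank stuck=occurs → not all inputs occur → does not occur.
Makeup line inoperative [AND]: #1 flow sensor offline=occurs, Lower check valve stuck=occurs → all inputs occur → occurs.
Heat-sink path inoperative [AND]: Makeup line inoperative=occurs, Coolant pump trips=occurs → all inputs occur → occurs.
Recirculation branch lost [AND]: Outboard reserve tank is inoperative=not, Heat-sink path inoperative=occurs → not all inputs occur → does not occur.
Emergency loop lost [AND]: Reserve isolation valve is down=occurs, #3 feedwater pump degraded=occurs, Reserve heat exchanger fails=not → not all inputs occur → does not occur.
Primary loop lost [OR]: Emergency loop lost=not, South relief valve 2 faulted=occurs, Redundant bypass line 2 offline=occurs → at least one input occurs → occurs.
Secondary loop 2 down [OR]: Primary loop lost=occurs, Surge tank 2 failed=occurs, #3 reserve tank 2 is down=occurs → at least one input occurs → occurs.
Makeup line 2 down [AND]: Recirculation branch lost=not, Secondary loop 2 down=occurs → not all inputs occur → does not occur.
Reactor cooling lost [OR]: Secondary loop lost=not, Makeup line 2 down=not → no input occurs → does not occur.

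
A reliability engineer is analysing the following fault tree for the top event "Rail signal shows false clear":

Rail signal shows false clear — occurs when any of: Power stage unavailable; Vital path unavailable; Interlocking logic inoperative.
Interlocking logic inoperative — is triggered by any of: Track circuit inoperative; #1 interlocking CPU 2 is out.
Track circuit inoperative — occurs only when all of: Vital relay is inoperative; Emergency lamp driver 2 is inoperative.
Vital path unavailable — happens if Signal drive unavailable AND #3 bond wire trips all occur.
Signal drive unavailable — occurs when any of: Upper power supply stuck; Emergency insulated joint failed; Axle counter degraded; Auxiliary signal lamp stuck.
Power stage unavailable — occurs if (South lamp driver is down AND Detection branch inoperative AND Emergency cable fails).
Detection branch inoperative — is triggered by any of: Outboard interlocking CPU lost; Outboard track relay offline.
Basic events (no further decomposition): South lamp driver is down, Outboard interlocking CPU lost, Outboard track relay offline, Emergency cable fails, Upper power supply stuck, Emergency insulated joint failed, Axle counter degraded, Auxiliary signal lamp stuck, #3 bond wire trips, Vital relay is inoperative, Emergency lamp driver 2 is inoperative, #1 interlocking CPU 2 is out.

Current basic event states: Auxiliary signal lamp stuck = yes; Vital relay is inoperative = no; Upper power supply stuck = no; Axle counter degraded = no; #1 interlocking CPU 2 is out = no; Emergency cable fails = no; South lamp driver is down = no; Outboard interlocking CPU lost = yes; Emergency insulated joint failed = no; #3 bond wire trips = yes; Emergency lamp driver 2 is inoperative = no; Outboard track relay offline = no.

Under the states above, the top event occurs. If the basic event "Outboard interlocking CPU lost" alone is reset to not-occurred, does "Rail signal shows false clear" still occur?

Yes

Counterfactual: set "Outboard interlocking CPU lost" to not occurred.
Detection branch inoperative [OR]: Outboard interlocking CPU lost=not, Outboard track relay offline=not → no input occurs → does not occur.
Power stage unavailable [AND]: South lamp driver is down=not, Detection branch inoperative=not, Emergency cable fails=not → not all inputs occur → does not occur.
Signal drive unavailable [OR]: Upper power supply stuck=not, Emergency insulated joint failed=not, Axle counter degraded=not, Auxiliary signal lamp stuck=occurs → at least one input occurs → occurs.
Vital path unavailable [AND]: Signal drive unavailable=occurs, #3 bond wire trips=occurs → all inputs occur → occurs.
Track circuit inoperative [AND]: Vital relay is inoperative=not, Emergency lamp driver 2 is inoperative=not → not all inputs occur → does not occur.
Interlocking logic inoperative [OR]: Track circuit inoperative=not, #1 interlocking CPU 2 is out=not → no input occurs → does not occur.
Rail signal shows false clear [OR]: Power stage unavailable=not, Vital path unavailable=occurs, Interlocking logic inoperative=not → at least one input occurs → occurs.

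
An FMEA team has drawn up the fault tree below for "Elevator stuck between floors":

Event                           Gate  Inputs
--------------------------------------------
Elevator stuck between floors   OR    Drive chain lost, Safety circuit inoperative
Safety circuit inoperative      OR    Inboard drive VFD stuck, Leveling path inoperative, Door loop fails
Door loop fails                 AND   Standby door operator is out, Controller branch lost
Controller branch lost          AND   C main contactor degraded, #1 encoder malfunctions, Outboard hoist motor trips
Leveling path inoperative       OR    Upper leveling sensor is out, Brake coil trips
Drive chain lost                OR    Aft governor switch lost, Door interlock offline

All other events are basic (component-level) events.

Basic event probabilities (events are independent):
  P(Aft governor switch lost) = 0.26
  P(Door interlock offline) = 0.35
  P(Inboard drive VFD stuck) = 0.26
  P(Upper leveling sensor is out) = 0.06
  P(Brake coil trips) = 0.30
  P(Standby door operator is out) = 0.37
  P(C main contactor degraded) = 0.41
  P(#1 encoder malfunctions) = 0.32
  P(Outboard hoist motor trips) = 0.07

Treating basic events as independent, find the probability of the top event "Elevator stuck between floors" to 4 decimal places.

0.7666

P(Drive chain lost) [OR] = 1 − (1−0.26) × (1−0.35) = 0.519000
P(Leveling path inoperative) [OR] = 1 − (1−0.06) × (1−0.30) = 0.342000
P(Controller branch lost) [AND] = 0.41 × 0.32 × 0.07 = 0.009184
P(Door loop fails) [AND] = 0.37 × 0.009184 = 0.003398
P(Safety circuit inoperative) [OR] = 1 − (1−0.26) × (1−0.342000) × (1−0.003398) = 0.514735
P(Elevator stuck between floors) [OR] = 1 − (1−0.519000) × (1−0.514735) = 0.766588
Rounded to 4 decimal places: P(Elevator stuck between floors) ≈ 0.7666.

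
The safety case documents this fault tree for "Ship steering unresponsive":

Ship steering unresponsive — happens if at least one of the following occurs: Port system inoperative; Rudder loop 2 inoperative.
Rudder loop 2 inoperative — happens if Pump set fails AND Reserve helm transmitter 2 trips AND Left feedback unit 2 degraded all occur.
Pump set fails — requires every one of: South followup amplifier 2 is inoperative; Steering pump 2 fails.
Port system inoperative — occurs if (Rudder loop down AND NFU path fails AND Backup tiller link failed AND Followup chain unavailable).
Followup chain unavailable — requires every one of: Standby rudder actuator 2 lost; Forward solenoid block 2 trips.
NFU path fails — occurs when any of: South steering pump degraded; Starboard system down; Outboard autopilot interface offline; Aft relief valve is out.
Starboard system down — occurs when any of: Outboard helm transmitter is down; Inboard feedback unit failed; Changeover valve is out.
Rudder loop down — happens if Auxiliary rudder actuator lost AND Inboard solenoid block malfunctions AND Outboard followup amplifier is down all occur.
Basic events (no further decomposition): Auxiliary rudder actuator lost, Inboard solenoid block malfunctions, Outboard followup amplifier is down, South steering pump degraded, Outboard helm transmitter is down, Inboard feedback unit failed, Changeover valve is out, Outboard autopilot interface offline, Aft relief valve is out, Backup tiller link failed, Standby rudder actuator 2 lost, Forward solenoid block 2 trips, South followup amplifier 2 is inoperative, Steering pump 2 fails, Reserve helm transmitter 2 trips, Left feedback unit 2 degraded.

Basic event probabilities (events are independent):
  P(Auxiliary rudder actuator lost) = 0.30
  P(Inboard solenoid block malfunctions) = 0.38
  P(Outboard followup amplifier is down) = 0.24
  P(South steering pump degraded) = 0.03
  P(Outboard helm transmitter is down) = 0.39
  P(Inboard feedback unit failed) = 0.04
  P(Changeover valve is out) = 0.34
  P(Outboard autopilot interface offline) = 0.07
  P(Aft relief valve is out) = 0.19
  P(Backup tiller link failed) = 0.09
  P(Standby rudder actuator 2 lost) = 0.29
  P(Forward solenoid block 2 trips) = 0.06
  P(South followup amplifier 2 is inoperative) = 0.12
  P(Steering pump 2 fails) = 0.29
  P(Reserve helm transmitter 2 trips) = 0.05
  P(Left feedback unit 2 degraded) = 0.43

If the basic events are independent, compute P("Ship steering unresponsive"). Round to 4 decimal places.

P(Rudder loop down) [AND] = 0.30 × 0.38 × 0.24 = 0.027360
P(Starboard system down) [OR] = 1 − (1−0.39) × (1−0.04) × (1−0.34) = 0.613504
P(NFU path fails) [OR] = 1 − (1−0.03) × (1−0.613504) × (1−0.07) × (1−0.19) = 0.717587
P(Followup chain unavailable) [AND] = 0.29 × 0.06 = 0.017400
P(Port system inoperative) [AND] = 0.027360 × 0.717587 × 0.09 × 0.017400 = 0.000031
P(Pump set fails) [AND] = 0.12 × 0.29 = 0.034800
P(Rudder loop 2 inoperative) [AND] = 0.034800 × 0.05 × 0.43 = 0.000748
P(Ship steering unresponsive) [OR] = 1 − (1−0.000031) × (1−0.000748) = 0.000779
Rounded to 4 decimal places: P(Ship steering unresponsive) ≈ 0.0008.

0.0008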